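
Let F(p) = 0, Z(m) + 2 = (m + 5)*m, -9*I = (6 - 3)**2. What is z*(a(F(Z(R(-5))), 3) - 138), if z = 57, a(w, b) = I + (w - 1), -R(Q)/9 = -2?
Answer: -7980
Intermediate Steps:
R(Q) = 18 (R(Q) = -9*(-2) = 18)
I = -1 (I = -(6 - 3)**2/9 = -1/9*3**2 = -1/9*9 = -1)
Z(m) = -2 + m*(5 + m) (Z(m) = -2 + (m + 5)*m = -2 + (5 + m)*m = -2 + m*(5 + m))
a(w, b) = -2 + w (a(w, b) = -1 + (w - 1) = -1 + (-1 + w) = -2 + w)
z*(a(F(Z(R(-5))), 3) - 138) = 57*((-2 + 0) - 138) = 57*(-2 - 138) = 57*(-140) = -7980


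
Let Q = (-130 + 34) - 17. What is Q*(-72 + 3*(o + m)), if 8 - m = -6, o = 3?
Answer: 2373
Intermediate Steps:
m = 14 (m = 8 - 1*(-6) = 8 + 6 = 14)
Q = -113 (Q = -96 - 17 = -113)
Q*(-72 + 3*(o + m)) = -113*(-72 + 3*(3 + 14)) = -113*(-72 + 3*17) = -113*(-72 + 51) = -113*(-21) = 2373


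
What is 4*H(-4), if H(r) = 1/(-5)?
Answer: -⅘ ≈ -0.80000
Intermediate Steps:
H(r) = -⅕
4*H(-4) = 4*(-⅕) = -⅘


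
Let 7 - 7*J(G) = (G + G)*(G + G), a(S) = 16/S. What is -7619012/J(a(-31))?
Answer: -51253093724/5703 ≈ -8.9870e+6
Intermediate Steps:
J(G) = 1 - 4*G**2/7 (J(G) = 1 - (G + G)*(G + G)/7 = 1 - 2*G*2*G/7 = 1 - 4*G**2/7)
-7619012/J(a(-31)) = -7619012/(1 - 4*(16/(-31))**2/7) = -7619012/(1 - 4*(16*(-1/31))**2/7) = -7619012/(1 - 4*(-16/31)**2/7) = -7619012/(1 - 4/7*256/961) = -7619012/(1 - 1024/6727) = -7619012/5703/6727 = -7619012*6727/5703 = -51253093724/5703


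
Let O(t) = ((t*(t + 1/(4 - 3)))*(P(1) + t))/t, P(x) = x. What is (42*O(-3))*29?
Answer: 4872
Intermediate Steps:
O(t) = (1 + t)**2 (O(t) = ((t*(t + 1/(4 - 3)))*(1 + t))/t = ((t*(t + 1/1))*(1 + t))/t = ((t*(t + 1))*(1 + t))/t = ((t*(1 + t))*(1 + t))/t = (t*(1 + t)**2)/t = (1 + t)**2)
(42*O(-3))*29 = (42*(1 + (-3)**2 + 2*(-3)))*29 = (42*(1 + 9 - 6))*29 = (42*4)*29 = 168*29 = 4872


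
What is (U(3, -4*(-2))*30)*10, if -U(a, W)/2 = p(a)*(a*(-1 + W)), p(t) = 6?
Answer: -75600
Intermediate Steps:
U(a, W) = -12*a*(-1 + W)
(U(3, -4*(-2))*30)*10 = ((12*3*(1 - (-4)*(-2)))*30)*10 = ((12*3*(1 - 1*8))*30)*10 = ((12*3*(1 - 8))*30)*10 = ((12*3*(-7))*30)*10 = -252*30*10 = -7560*10 = -75600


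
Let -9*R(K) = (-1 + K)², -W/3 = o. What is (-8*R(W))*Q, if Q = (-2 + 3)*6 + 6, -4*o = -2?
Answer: 200/3 ≈ 66.667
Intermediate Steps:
o = ½ (o = -¼*(-2) = ½ ≈ 0.50000)
Q = 12 (Q = 1*6 + 6 = 6 + 6 = 12)
W = -3/2 (W = -3*½ = -3/2 ≈ -1.5000)
R(K) = -(-1 + K)²/9
(-8*R(W))*Q = -(-8)*(-1 - 3/2)²/9*12 = -(-8)*(-5/2)²/9*12 = -(-8)*25/(9*4)*12 = -8*(-25/36)*12 = (50/9)*12 = 200/3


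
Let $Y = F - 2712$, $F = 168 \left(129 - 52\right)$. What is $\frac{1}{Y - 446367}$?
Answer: $- \frac{1}{436143} \approx -2.2928 \cdot 10^{-6}$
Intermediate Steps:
$F = 12936$ ($F = 168 \cdot 77 = 12936$)
$Y = 10224$ ($Y = 12936 - 2712 = 10224$)
$\frac{1}{Y - 446367} = \frac{1}{10224 - 446367} = \frac{1}{-436143} = - \frac{1}{436143}$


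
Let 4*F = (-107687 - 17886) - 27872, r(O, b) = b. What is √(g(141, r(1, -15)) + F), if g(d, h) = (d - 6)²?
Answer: I*√80545/2 ≈ 141.9*I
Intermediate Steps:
F = -153445/4 (F = ((-107687 - 17886) - 27872)/4 = (-125573 - 27872)/4 = (¼)*(-153445) = -153445/4 ≈ -38361.)
g(d, h) = (-6 + d)²
√(g(141, r(1, -15)) + F) = √((-6 + 141)² - 153445/4) = √(135² - 153445/4) = √(18225 - 153445/4) = √(-80545/4) = I*√80545/2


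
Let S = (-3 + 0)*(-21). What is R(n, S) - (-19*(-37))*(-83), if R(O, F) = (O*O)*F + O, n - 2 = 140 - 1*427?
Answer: 5175239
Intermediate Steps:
S = 63 (S = -3*(-21) = 63)
n = -285 (n = 2 + (140 - 1*427) = 2 + (140 - 427) = 2 - 287 = -285)
R(O, F) = O + F*O² (R(O, F) = O²*F + O = F*O² + O = O + F*O²)
R(n, S) - (-19*(-37))*(-83) = -285*(1 + 63*(-285)) - (-19*(-37))*(-83) = -285*(1 - 17955) - 703*(-83) = -285*(-17954) - 1*(-58349) = 5116890 + 58349 = 5175239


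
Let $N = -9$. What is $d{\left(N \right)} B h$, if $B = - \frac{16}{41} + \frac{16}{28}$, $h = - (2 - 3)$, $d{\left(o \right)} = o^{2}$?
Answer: $\frac{4212}{287} \approx 14.676$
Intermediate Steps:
$h = 1$ ($h = \left(-1\right) \left(-1\right) = 1$)
$B = \frac{52}{287}$ ($B = \left(-16\right) \frac{1}{41} + 16 \cdot \frac{1}{28} = - \frac{16}{41} + \frac{4}{7} = \frac{52}{287} \approx 0.18118$)
$d{\left(N \right)} B h = \left(-9\right)^{2} \cdot \frac{52}{287} \cdot 1 = 81 \cdot \frac{52}{287} \cdot 1 = \frac{4212}{287} \cdot 1 = \frac{4212}{287}$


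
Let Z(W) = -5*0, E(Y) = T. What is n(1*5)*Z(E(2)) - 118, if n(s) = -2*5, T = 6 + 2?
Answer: -118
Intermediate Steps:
T = 8
E(Y) = 8
Z(W) = 0
n(s) = -10
n(1*5)*Z(E(2)) - 118 = -10*0 - 118 = 0 - 118 = -118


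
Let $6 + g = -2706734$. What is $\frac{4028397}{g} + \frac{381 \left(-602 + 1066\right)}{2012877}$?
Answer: $- \frac{2543386448003}{1816111563660} \approx -1.4005$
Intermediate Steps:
$g = -2706740$ ($g = -6 - 2706734 = -2706740$)
$\frac{4028397}{g} + \frac{381 \left(-602 + 1066\right)}{2012877} = \frac{4028397}{-2706740} + \frac{381 \left(-602 + 1066\right)}{2012877} = 4028397 \left(- \frac{1}{2706740}\right) + 381 \cdot 464 \cdot \frac{1}{2012877} = - \frac{4028397}{2706740} + 176784 \cdot \frac{1}{2012877} = - \frac{4028397}{2706740} + \frac{58928}{670959} = - \frac{2543386448003}{1816111563660}$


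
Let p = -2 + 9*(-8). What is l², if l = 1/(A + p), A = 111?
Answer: 1/1369 ≈ 0.00073046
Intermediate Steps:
p = -74 (p = -2 - 72 = -74)
l = 1/37 (l = 1/(111 - 74) = 1/37 ≈ 0.027027)
l² = (1/37)² = 1/1369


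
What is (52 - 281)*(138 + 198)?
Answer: -76944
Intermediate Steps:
(52 - 281)*(138 + 198) = -229*336 = -76944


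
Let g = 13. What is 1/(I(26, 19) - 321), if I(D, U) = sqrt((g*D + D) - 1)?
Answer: -107/34226 - 11*sqrt(3)/102678 ≈ -0.0033118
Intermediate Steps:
I(D, U) = sqrt(-1 + 14*D) (I(D, U) = sqrt((13*D + D) - 1) = sqrt(14*D - 1) = sqrt(-1 + 14*D))
1/(I(26, 19) - 321) = 1/(sqrt(-1 + 14*26) - 321) = 1/(sqrt(-1 + 364) - 321) = 1/(sqrt(363) - 321) = 1/(11*sqrt(3) - 321) = 1/(-321 + 11*sqrt(3))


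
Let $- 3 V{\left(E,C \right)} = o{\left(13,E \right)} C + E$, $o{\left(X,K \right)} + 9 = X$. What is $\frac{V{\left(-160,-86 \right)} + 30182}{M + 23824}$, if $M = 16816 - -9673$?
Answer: $\frac{30350}{50313} \approx 0.60322$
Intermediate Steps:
$o{\left(X,K \right)} = -9 + X$
$M = 26489$ ($M = 16816 + 9673 = 26489$)
$V{\left(E,C \right)} = - \frac{4 C}{3} - \frac{E}{3}$ ($V{\left(E,C \right)} = - \frac{\left(-9 + 13\right) C + E}{3} = - \frac{4 C + E}{3} = - \frac{E + 4 C}{3} = - \frac{4 C}{3} - \frac{E}{3}$)
$\frac{V{\left(-160,-86 \right)} + 30182}{M + 23824} = \frac{\left(\left(- \frac{4}{3}\right) \left(-86\right) - - \frac{160}{3}\right) + 30182}{26489 + 23824} = \frac{\left(\frac{344}{3} + \frac{160}{3}\right) + 30182}{50313} = \left(168 + 30182\right) \frac{1}{50313} = 30350 \cdot \frac{1}{50313} = \frac{30350}{50313}$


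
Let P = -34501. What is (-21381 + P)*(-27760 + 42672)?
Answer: -833312384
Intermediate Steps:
(-21381 + P)*(-27760 + 42672) = (-21381 - 34501)*(-27760 + 42672) = -55882*14912 = -833312384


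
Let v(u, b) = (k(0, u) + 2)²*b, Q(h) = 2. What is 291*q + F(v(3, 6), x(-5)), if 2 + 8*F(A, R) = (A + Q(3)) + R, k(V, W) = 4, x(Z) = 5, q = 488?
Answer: 1136285/8 ≈ 1.4204e+5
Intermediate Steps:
v(u, b) = 36*b (v(u, b) = (4 + 2)²*b = 6²*b = 36*b)
F(A, R) = A/8 + R/8 (F(A, R) = -¼ + ((A + 2) + R)/8 = -¼ + ((2 + A) + R)/8 = -¼ + (2 + A + R)/8 = -¼ + (¼ + A/8 + R/8) = A/8 + R/8)
291*q + F(v(3, 6), x(-5)) = 291*488 + ((36*6)/8 + (⅛)*5) = 142008 + ((⅛)*216 + 5/8) = 142008 + (27 + 5/8) = 142008 + 221/8 = 1136285/8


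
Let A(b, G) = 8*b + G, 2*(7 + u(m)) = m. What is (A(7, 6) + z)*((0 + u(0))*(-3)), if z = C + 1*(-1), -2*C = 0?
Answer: 1281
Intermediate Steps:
C = 0 (C = -½*0 = 0)
u(m) = -7 + m/2
z = -1 (z = 0 + 1*(-1) = 0 - 1 = -1)
A(b, G) = G + 8*b
(A(7, 6) + z)*((0 + u(0))*(-3)) = ((6 + 8*7) - 1)*((0 + (-7 + (½)*0))*(-3)) = ((6 + 56) - 1)*((0 + (-7 + 0))*(-3)) = (62 - 1)*((0 - 7)*(-3)) = 61*(-7*(-3)) = 61*21 = 1281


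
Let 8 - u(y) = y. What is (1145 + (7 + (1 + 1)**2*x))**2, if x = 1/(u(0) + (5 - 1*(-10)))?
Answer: 702250000/529 ≈ 1.3275e+6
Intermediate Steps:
u(y) = 8 - y
x = 1/23 (x = 1/((8 - 1*0) + (5 - 1*(-10))) = 1/((8 + 0) + (5 + 10)) = 1/(8 + 15) = 1/23 ≈ 0.043478)
(1145 + (7 + (1 + 1)**2*x))**2 = (1145 + (7 + (1 + 1)**2*(1/23)))**2 = (1145 + (7 + 2**2*(1/23)))**2 = (1145 + (7 + 4*(1/23)))**2 = (1145 + (7 + 4/23))**2 = (1145 + 165/23)**2 = (26500/23)**2 = 702250000/529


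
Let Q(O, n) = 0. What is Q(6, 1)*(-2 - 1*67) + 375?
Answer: 375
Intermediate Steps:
Q(6, 1)*(-2 - 1*67) + 375 = 0*(-2 - 1*67) + 375 = 0*(-2 - 67) + 375 = 0*(-69) + 375 = 0 + 375 = 375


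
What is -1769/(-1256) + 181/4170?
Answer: 3802033/2618760 ≈ 1.4518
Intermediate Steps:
-1769/(-1256) + 181/4170 = -1769*(-1/1256) + 181*(1/4170) = 1769/1256 + 181/4170 = 3802033/2618760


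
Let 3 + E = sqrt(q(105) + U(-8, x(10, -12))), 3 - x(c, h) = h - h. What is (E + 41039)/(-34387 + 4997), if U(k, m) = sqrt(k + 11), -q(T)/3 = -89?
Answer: -20518/14695 - sqrt(267 + sqrt(3))/29390 ≈ -1.3968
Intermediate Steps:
q(T) = 267 (q(T) = -3*(-89) = 267)
x(c, h) = 3 (x(c, h) = 3 - (h - h) = 3 - 1*0 = 3 + 0 = 3)
U(k, m) = sqrt(11 + k)
E = -3 + sqrt(267 + sqrt(3)) (E = -3 + sqrt(267 + sqrt(11 - 8)) = -3 + sqrt(267 + sqrt(3)) ≈ 13.393)
(E + 41039)/(-34387 + 4997) = ((-3 + sqrt(267 + sqrt(3))) + 41039)/(-34387 + 4997) = (41036 + sqrt(267 + sqrt(3)))/(-29390) = (41036 + sqrt(267 + sqrt(3)))*(-1/29390) = -20518/14695 - sqrt(267 + sqrt(3))/29390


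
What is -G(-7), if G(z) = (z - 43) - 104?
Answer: 154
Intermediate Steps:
G(z) = -147 + z (G(z) = (-43 + z) - 104 = -147 + z)
-G(-7) = -(-147 - 7) = -1*(-154) = 154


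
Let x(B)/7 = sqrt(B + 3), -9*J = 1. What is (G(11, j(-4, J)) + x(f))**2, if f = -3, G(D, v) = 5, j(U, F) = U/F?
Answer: 25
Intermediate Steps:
J = -1/9 (J = -1/9*1 = -1/9 ≈ -0.11111)
x(B) = 7*sqrt(3 + B) (x(B) = 7*sqrt(B + 3) = 7*sqrt(3 + B))
(G(11, j(-4, J)) + x(f))**2 = (5 + 7*sqrt(3 - 3))**2 = (5 + 7*sqrt(0))**2 = (5 + 7*0)**2 = (5 + 0)**2 = 5**2 = 25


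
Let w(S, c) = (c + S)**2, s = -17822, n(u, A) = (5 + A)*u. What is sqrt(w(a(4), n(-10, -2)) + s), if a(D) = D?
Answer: I*sqrt(17146) ≈ 130.94*I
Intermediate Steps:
n(u, A) = u*(5 + A)
w(S, c) = (S + c)**2
sqrt(w(a(4), n(-10, -2)) + s) = sqrt((4 - 10*(5 - 2))**2 - 17822) = sqrt((4 - 10*3)**2 - 17822) = sqrt((4 - 30)**2 - 17822) = sqrt((-26)**2 - 17822) = sqrt(676 - 17822) = sqrt(-17146) = I*sqrt(17146)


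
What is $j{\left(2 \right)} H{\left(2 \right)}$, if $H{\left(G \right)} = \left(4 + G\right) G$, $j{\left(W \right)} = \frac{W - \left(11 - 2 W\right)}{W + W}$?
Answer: $-15$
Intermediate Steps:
$j{\left(W \right)} = \frac{-11 + 3 W}{2 W}$ ($j{\left(W \right)} = \frac{W + \left(-11 + 2 W\right)}{2 W} = \left(-11 + 3 W\right) \frac{1}{2 W} = \frac{-11 + 3 W}{2 W}$)
$H{\left(G \right)} = G \left(4 + G\right)$
$j{\left(2 \right)} H{\left(2 \right)} = \frac{-11 + 3 \cdot 2}{2 \cdot 2} \cdot 2 \left(4 + 2\right) = \frac{1}{2} \cdot \frac{1}{2} \left(-11 + 6\right) 2 \cdot 6 = \frac{1}{2} \cdot \frac{1}{2} \left(-5\right) 12 = \left(- \frac{5}{4}\right) 12 = -15$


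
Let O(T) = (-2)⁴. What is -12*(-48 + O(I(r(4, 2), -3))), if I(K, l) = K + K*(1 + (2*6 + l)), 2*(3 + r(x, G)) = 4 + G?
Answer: 384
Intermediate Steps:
r(x, G) = -1 + G/2 (r(x, G) = -3 + (4 + G)/2 = -3 + (2 + G/2) = -1 + G/2)
I(K, l) = K + K*(13 + l) (I(K, l) = K + K*(1 + (12 + l)) = K + K*(13 + l))
O(T) = 16
-12*(-48 + O(I(r(4, 2), -3))) = -12*(-48 + 16) = -12*(-32) = 384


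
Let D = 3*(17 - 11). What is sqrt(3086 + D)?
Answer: 4*sqrt(194) ≈ 55.714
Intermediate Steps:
D = 18 (D = 3*6 = 18)
sqrt(3086 + D) = sqrt(3086 + 18) = sqrt(3104) = 4*sqrt(194)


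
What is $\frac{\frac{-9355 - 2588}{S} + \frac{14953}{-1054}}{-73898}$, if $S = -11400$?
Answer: $\frac{26312713}{147988134800} \approx 0.0001778$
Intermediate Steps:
$\frac{\frac{-9355 - 2588}{S} + \frac{14953}{-1054}}{-73898} = \frac{\frac{-9355 - 2588}{-11400} + \frac{14953}{-1054}}{-73898} = \left(\left(-9355 - 2588\right) \left(- \frac{1}{11400}\right) + 14953 \left(- \frac{1}{1054}\right)\right) \left(- \frac{1}{73898}\right) = \left(\left(-11943\right) \left(- \frac{1}{11400}\right) - \frac{14953}{1054}\right) \left(- \frac{1}{73898}\right) = \left(\frac{3981}{3800} - \frac{14953}{1054}\right) \left(- \frac{1}{73898}\right) = \left(- \frac{26312713}{2002600}\right) \left(- \frac{1}{73898}\right) = \frac{26312713}{147988134800}$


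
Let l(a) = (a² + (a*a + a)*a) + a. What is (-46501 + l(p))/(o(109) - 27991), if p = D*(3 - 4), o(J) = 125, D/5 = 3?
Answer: 49441/27866 ≈ 1.7742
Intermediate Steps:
D = 15 (D = 5*3 = 15)
p = -15 (p = 15*(3 - 4) = 15*(-1) = -15)
l(a) = a + a² + a*(a + a²) (l(a) = (a² + (a² + a)*a) + a = (a² + (a + a²)*a) + a = (a² + a*(a + a²)) + a = a + a² + a*(a + a²))
(-46501 + l(p))/(o(109) - 27991) = (-46501 - 15*(1 + (-15)² + 2*(-15)))/(125 - 27991) = (-46501 - 15*(1 + 225 - 30))/(-27866) = (-46501 - 15*196)*(-1/27866) = (-46501 - 2940)*(-1/27866) = -49441*(-1/27866) = 49441/27866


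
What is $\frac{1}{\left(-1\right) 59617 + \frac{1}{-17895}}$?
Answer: $- \frac{17895}{1066846216} \approx -1.6774 \cdot 10^{-5}$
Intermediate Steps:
$\frac{1}{\left(-1\right) 59617 + \frac{1}{-17895}} = \frac{1}{-59617 - \frac{1}{17895}} = \frac{1}{- \frac{1066846216}{17895}} = - \frac{17895}{1066846216}$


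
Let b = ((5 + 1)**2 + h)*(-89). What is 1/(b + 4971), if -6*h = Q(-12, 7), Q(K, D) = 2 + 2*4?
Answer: 3/5746 ≈ 0.00052210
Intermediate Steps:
Q(K, D) = 10 (Q(K, D) = 2 + 8 = 10)
h = -5/3 (h = -1/6*10 = -5/3 ≈ -1.6667)
b = -9167/3 (b = ((5 + 1)**2 - 5/3)*(-89) = (6**2 - 5/3)*(-89) = (36 - 5/3)*(-89) = (103/3)*(-89) = -9167/3 ≈ -3055.7)
1/(b + 4971) = 1/(-9167/3 + 4971) = 1/(5746/3) = 3/5746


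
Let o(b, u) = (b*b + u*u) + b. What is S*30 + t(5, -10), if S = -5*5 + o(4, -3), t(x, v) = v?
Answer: 110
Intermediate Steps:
o(b, u) = b + b² + u² (o(b, u) = (b² + u²) + b = b + b² + u²)
S = 4 (S = -5*5 + (4 + 4² + (-3)²) = -25 + (4 + 16 + 9) = -25 + 29 = 4)
S*30 + t(5, -10) = 4*30 - 10 = 120 - 10 = 110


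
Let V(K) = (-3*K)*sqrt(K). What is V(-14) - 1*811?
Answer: -811 + 42*I*sqrt(14) ≈ -811.0 + 157.15*I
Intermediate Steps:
V(K) = -3*K**(3/2)
V(-14) - 1*811 = -(-42)*I*sqrt(14) - 1*811 = -(-42)*I*sqrt(14) - 811 = 42*I*sqrt(14) - 811 = -811 + 42*I*sqrt(14)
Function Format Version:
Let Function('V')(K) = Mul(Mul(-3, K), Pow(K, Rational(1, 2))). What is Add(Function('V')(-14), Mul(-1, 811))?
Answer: Add(-811, Mul(42, I, Pow(14, Rational(1, 2)))) ≈ Add(-811.00, Mul(157.15, I))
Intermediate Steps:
Function('V')(K) = Mul(-3, Pow(K, Rational(3, 2)))
Add(Function('V')(-14), Mul(-1, 811)) = Add(Mul(-3, Pow(-14, Rational(3, 2))), Mul(-1, 811)) = Add(Mul(-3, Mul(-14, I, Pow(14, Rational(1, 2)))), -811) = Add(Mul(42, I, Pow(14, Rational(1, 2))), -811) = Add(-811, Mul(42, I, Pow(14, Rational(1, 2))))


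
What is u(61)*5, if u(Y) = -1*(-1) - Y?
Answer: -300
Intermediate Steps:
u(Y) = 1 - Y
u(61)*5 = (1 - 1*61)*5 = (1 - 61)*5 = -60*5 = -300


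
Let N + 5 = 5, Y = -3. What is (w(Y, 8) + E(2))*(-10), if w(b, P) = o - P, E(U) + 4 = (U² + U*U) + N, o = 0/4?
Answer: 40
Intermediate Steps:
N = 0 (N = -5 + 5 = 0)
o = 0 (o = 0*(¼) = 0)
E(U) = -4 + 2*U² (E(U) = -4 + ((U² + U*U) + 0) = -4 + ((U² + U²) + 0) = -4 + (2*U² + 0) = -4 + 2*U²)
w(b, P) = -P (w(b, P) = 0 - P = -P)
(w(Y, 8) + E(2))*(-10) = (-1*8 + (-4 + 2*2²))*(-10) = (-8 + (-4 + 2*4))*(-10) = (-8 + (-4 + 8))*(-10) = (-8 + 4)*(-10) = -4*(-10) = 40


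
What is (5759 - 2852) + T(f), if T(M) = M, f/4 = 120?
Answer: 3387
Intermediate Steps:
f = 480 (f = 4*120 = 480)
(5759 - 2852) + T(f) = (5759 - 2852) + 480 = 2907 + 480 = 3387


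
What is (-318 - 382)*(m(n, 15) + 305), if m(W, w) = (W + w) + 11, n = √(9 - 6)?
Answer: -231700 - 700*√3 ≈ -2.3291e+5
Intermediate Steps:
n = √3 ≈ 1.7320
m(W, w) = 11 + W + w
(-318 - 382)*(m(n, 15) + 305) = (-318 - 382)*((11 + √3 + 15) + 305) = -700*((26 + √3) + 305) = -700*(331 + √3) = -231700 - 700*√3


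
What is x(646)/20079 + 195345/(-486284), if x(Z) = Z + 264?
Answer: -3479813815/9764096436 ≈ -0.35639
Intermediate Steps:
x(Z) = 264 + Z
x(646)/20079 + 195345/(-486284) = (264 + 646)/20079 + 195345/(-486284) = 910*(1/20079) + 195345*(-1/486284) = 910/20079 - 195345/486284 = -3479813815/9764096436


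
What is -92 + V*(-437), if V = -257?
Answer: 112217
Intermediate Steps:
-92 + V*(-437) = -92 - 257*(-437) = -92 + 112309 = 112217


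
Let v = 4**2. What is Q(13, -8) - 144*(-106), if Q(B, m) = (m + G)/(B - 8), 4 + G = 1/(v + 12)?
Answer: 427325/28 ≈ 15262.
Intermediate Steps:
v = 16
G = -111/28 (G = -4 + 1/(16 + 12) = -4 + 1/28 = -111/28 ≈ -3.9643)
Q(B, m) = (-111/28 + m)/(-8 + B) (Q(B, m) = (m - 111/28)/(B - 8) = (-111/28 + m)/(-8 + B))
Q(13, -8) - 144*(-106) = (-111/28 - 8)/(-8 + 13) - 144*(-106) = -335/28/5 + 15264 = (1/5)*(-335/28) + 15264 = -67/28 + 15264 = 427325/28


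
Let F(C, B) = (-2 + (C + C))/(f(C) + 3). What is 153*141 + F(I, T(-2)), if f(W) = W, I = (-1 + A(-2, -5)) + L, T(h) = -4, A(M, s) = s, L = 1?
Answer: 21579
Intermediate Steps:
I = -5 (I = (-1 - 5) + 1 = -6 + 1 = -5)
F(C, B) = (-2 + 2*C)/(3 + C) (F(C, B) = (-2 + (C + C))/(C + 3) = (-2 + 2*C)/(3 + C))
153*141 + F(I, T(-2)) = 153*141 + 2*(-1 - 5)/(3 - 5) = 21573 + 2*(-6)/(-2) = 21573 + 2*(-1/2)*(-6) = 21573 + 6 = 21579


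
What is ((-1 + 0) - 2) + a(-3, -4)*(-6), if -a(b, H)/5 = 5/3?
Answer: 47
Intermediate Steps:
a(b, H) = -25/3
((-1 + 0) - 2) + a(-3, -4)*(-6) = ((-1 + 0) - 2) - 25/3*(-6) = (-1 - 2) + 50 = -3 + 50 = 47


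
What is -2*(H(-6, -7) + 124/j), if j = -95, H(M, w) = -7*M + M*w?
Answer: -15712/95 ≈ -165.39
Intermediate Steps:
-2*(H(-6, -7) + 124/j) = -2*(-6*(-7 - 7) + 124/(-95)) = -2*(-6*(-14) + 124*(-1/95)) = -2*(84 - 124/95) = -2*7856/95 = -15712/95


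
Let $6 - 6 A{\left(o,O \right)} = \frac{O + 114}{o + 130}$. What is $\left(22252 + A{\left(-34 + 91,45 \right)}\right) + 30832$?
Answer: $\frac{19853737}{374} \approx 53085.0$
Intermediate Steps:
$A{\left(o,O \right)} = 1 - \frac{114 + O}{6 \left(130 + o\right)}$ ($A{\left(o,O \right)} = 1 - \frac{\left(O + 114\right) \frac{1}{o + 130}}{6} = 1 - \frac{\left(114 + O\right) \frac{1}{130 + o}}{6} = 1 - \frac{\frac{1}{130 + o} \left(114 + O\right)}{6} = 1 - \frac{114 + O}{6 \left(130 + o\right)}$)
$\left(22252 + A{\left(-34 + 91,45 \right)}\right) + 30832 = \left(22252 + \frac{111 + \left(-34 + 91\right) - \frac{15}{2}}{130 + \left(-34 + 91\right)}\right) + 30832 = \left(22252 + \frac{111 + 57 - \frac{15}{2}}{130 + 57}\right) + 30832 = \left(22252 + \frac{1}{187} \cdot \frac{321}{2}\right) + 30832 = \left(22252 + \frac{321}{374}\right) + 30832 = \frac{8322569}{374} + 30832 = \frac{19853737}{374}$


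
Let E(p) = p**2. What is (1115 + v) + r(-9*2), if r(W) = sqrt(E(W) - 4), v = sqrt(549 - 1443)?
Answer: 1115 + 8*sqrt(5) + I*sqrt(894) ≈ 1132.9 + 29.9*I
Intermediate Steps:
v = I*sqrt(894) (v = sqrt(-894) = I*sqrt(894) ≈ 29.9*I)
r(W) = sqrt(-4 + W**2) (r(W) = sqrt(W**2 - 4) = sqrt(-4 + W**2))
(1115 + v) + r(-9*2) = (1115 + I*sqrt(894)) + sqrt(-4 + (-9*2)**2) = (1115 + I*sqrt(894)) + sqrt(-4 + (-18)**2) = (1115 + I*sqrt(894)) + sqrt(-4 + 324) = (1115 + I*sqrt(894)) + sqrt(320) = (1115 + I*sqrt(894)) + 8*sqrt(5) = 1115 + 8*sqrt(5) + I*sqrt(894)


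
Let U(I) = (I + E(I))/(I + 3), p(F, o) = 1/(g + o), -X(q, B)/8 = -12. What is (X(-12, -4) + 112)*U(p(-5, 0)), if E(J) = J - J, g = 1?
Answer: 52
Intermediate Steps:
X(q, B) = 96 (X(q, B) = -8*(-12) = 96)
E(J) = 0
p(F, o) = 1/(1 + o)
U(I) = I/(3 + I) (U(I) = (I + 0)/(I + 3) = I/(3 + I))
(X(-12, -4) + 112)*U(p(-5, 0)) = (96 + 112)*(1/((1 + 0)*(3 + 1/(1 + 0)))) = 208*(1/(1*(3 + 1/1))) = 208*(1/(3 + 1)) = 208*(1/4) = 208*(1*(¼)) = 208*(¼) = 52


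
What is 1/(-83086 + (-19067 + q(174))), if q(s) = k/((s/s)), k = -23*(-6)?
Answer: -1/102015 ≈ -9.8025e-6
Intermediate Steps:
k = 138
q(s) = 138 (q(s) = 138/((s/s)) = 138/1 = 138*1 = 138)
1/(-83086 + (-19067 + q(174))) = 1/(-83086 + (-19067 + 138)) = 1/(-83086 - 18929) = 1/(-102015) = -1/102015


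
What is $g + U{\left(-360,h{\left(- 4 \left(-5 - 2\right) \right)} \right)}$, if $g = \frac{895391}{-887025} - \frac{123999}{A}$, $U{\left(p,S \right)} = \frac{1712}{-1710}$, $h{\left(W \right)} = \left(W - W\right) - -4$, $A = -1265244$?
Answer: $- \frac{40783757862031}{21323758122900} \approx -1.9126$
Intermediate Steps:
$h{\left(W \right)} = 4$ ($h{\left(W \right)} = 0 + 4 = 4$)
$U{\left(p,S \right)} = - \frac{856}{855}$ ($U{\left(p,S \right)} = 1712 \left(- \frac{1}{1710}\right) = - \frac{856}{855}$)
$g = - \frac{340965959143}{374101019700}$ ($g = \frac{895391}{-887025} - \frac{123999}{-1265244} = 895391 \left(- \frac{1}{887025}\right) - - \frac{41333}{421748} = - \frac{895391}{887025} + \frac{41333}{421748} = - \frac{340965959143}{374101019700} \approx -0.91143$)
$g + U{\left(-360,h{\left(- 4 \left(-5 - 2\right) \right)} \right)} = - \frac{340965959143}{374101019700} - \frac{856}{855} = - \frac{40783757862031}{21323758122900}$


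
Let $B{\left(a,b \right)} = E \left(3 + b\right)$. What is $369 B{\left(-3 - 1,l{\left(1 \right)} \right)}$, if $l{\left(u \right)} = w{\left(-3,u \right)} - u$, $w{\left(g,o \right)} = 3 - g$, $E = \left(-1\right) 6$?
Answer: $-17712$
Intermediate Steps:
$E = -6$
$l{\left(u \right)} = 6 - u$ ($l{\left(u \right)} = \left(3 - -3\right) - u = \left(3 + 3\right) - u = 6 - u$)
$B{\left(a,b \right)} = -18 - 6 b$ ($B{\left(a,b \right)} = - 6 \left(3 + b\right) = -18 - 6 b$)
$369 B{\left(-3 - 1,l{\left(1 \right)} \right)} = 369 \left(-18 - 6 \left(6 - 1\right)\right) = 369 \left(-18 - 30\right) = 369 \left(-48\right) = -17712$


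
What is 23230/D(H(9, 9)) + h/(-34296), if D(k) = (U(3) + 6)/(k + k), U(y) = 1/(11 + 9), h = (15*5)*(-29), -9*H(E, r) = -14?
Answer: 148717391125/12449448 ≈ 11946.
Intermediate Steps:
H(E, r) = 14/9 (H(E, r) = -⅑*(-14) = 14/9)
h = -2175 (h = 75*(-29) = -2175)
U(y) = 1/20
D(k) = 121/(40*k) (D(k) = (1/20 + 6)/(k + k) = 121/(20*((2*k))) = 121*(1/(2*k))/20 = 121/(40*k))
23230/D(H(9, 9)) + h/(-34296) = 23230/((121/(40*(14/9)))) - 2175/(-34296) = 23230/(((121/40)*(9/14))) - 2175*(-1/34296) = 23230/(1089/560) + 725/11432 = 23230*(560/1089) + 725/11432 = 13008800/1089 + 725/11432 = 148717391125/12449448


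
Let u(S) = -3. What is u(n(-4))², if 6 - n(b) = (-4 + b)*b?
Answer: 9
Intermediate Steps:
n(b) = 6 - b*(-4 + b) (n(b) = 6 - (-4 + b)*b = 6 - b*(-4 + b))
u(n(-4))² = (-3)² = 9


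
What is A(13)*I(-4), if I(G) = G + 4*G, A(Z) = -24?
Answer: 480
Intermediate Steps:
I(G) = 5*G
A(13)*I(-4) = -120*(-4) = -24*(-20) = 480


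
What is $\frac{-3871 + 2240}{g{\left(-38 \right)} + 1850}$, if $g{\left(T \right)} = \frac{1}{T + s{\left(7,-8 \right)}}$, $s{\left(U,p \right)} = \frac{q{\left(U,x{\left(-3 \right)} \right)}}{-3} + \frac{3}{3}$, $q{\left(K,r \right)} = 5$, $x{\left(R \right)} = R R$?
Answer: $- \frac{189196}{214597} \approx -0.88163$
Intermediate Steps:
$x{\left(R \right)} = R^{2}$
$s{\left(U,p \right)} = - \frac{2}{3}$ ($s{\left(U,p \right)} = \frac{5}{-3} + \frac{3}{3} = 5 \left(- \frac{1}{3}\right) + 3 \cdot \frac{1}{3} = - \frac{5}{3} + 1 = - \frac{2}{3}$)
$g{\left(T \right)} = \frac{1}{- \frac{2}{3} + T}$ ($g{\left(T \right)} = \frac{1}{T - \frac{2}{3}} = \frac{1}{- \frac{2}{3} + T}$)
$\frac{-3871 + 2240}{g{\left(-38 \right)} + 1850} = \frac{-3871 + 2240}{\frac{3}{-2 + 3 \left(-38\right)} + 1850} = - \frac{1631}{\frac{3}{-2 - 114} + 1850} = - \frac{1631}{\frac{3}{-116} + 1850} = - \frac{1631}{3 \left(- \frac{1}{116}\right) + 1850} = - \frac{1631}{- \frac{3}{116} + 1850} = - \frac{1631}{\frac{214597}{116}} = \left(-1631\right) \frac{116}{214597} = - \frac{189196}{214597}$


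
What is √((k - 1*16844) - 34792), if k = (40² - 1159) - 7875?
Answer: I*√59070 ≈ 243.04*I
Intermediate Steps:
k = -7434 (k = (1600 - 1159) - 7875 = 441 - 7875 = -7434)
√((k - 1*16844) - 34792) = √((-7434 - 1*16844) - 34792) = √((-7434 - 16844) - 34792) = √(-24278 - 34792) = √(-59070) = I*√59070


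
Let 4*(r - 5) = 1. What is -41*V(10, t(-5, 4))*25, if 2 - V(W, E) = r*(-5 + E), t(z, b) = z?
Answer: -111725/2 ≈ -55863.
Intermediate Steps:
r = 21/4 (r = 5 + (1/4)*1 = 5 + 1/4 = 21/4 ≈ 5.2500)
V(W, E) = 113/4 - 21*E/4 (V(W, E) = 2 - 21*(-5 + E)/4 = 2 - (-105/4 + 21*E/4) = 2 + (105/4 - 21*E/4) = 113/4 - 21*E/4)
-41*V(10, t(-5, 4))*25 = -41*(113/4 - 21/4*(-5))*25 = -41*(113/4 + 105/4)*25 = -41*109/2*25 = -4469/2*25 = -111725/2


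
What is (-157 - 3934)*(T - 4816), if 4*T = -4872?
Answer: 24685094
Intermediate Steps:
T = -1218 (T = (1/4)*(-4872) = -1218)
(-157 - 3934)*(T - 4816) = (-157 - 3934)*(-1218 - 4816) = -4091*(-6034) = 24685094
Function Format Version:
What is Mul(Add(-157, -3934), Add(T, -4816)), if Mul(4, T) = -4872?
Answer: 24685094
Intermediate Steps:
T = -1218 (T = Mul(Rational(1, 4), -4872) = -1218)
Mul(Add(-157, -3934), Add(T, -4816)) = Mul(Add(-157, -3934), Add(-1218, -4816)) = Mul(-4091, -6034) = 24685094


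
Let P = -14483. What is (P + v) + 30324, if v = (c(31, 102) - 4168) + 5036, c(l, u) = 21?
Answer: 16730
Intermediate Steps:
v = 889 (v = (21 - 4168) + 5036 = -4147 + 5036 = 889)
(P + v) + 30324 = (-14483 + 889) + 30324 = -13594 + 30324 = 16730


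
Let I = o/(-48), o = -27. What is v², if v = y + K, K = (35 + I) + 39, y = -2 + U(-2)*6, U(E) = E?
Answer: 938961/256 ≈ 3667.8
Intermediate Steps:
I = 9/16 (I = -27/(-48) = -27*(-1/48) = 9/16 ≈ 0.56250)
y = -14 (y = -2 - 2*6 = -2 - 12 = -14)
K = 1193/16 (K = (35 + 9/16) + 39 = 569/16 + 39 = 1193/16 ≈ 74.563)
v = 969/16 (v = -14 + 1193/16 = 969/16 ≈ 60.563)
v² = (969/16)² = 938961/256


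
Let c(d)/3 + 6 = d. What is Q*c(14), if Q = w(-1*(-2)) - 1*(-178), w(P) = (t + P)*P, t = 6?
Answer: 4656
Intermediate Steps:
w(P) = P*(6 + P) (w(P) = (6 + P)*P = P*(6 + P))
c(d) = -18 + 3*d
Q = 194 (Q = (-1*(-2))*(6 - 1*(-2)) - 1*(-178) = 2*(6 + 2) + 178 = 2*8 + 178 = 16 + 178 = 194)
Q*c(14) = 194*(-18 + 3*14) = 194*(-18 + 42) = 194*24 = 4656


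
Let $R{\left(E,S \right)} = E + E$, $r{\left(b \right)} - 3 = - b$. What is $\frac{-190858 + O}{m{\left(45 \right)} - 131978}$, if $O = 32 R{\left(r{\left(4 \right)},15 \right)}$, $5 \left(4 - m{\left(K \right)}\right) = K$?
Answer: $\frac{190922}{131983} \approx 1.4466$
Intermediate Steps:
$r{\left(b \right)} = 3 - b$
$R{\left(E,S \right)} = 2 E$
$m{\left(K \right)} = 4 - \frac{K}{5}$
$O = -64$ ($O = 32 \cdot 2 \left(3 - 4\right) = 32 \cdot 2 \left(-1\right) = 32 \left(-2\right) = -64$)
$\frac{-190858 + O}{m{\left(45 \right)} - 131978} = \frac{-190858 - 64}{\left(4 - 9\right) - 131978} = - \frac{190922}{\left(4 - 9\right) - 131978} = - \frac{190922}{-5 - 131978} = - \frac{190922}{-131983} = \left(-190922\right) \left(- \frac{1}{131983}\right) = \frac{190922}{131983}$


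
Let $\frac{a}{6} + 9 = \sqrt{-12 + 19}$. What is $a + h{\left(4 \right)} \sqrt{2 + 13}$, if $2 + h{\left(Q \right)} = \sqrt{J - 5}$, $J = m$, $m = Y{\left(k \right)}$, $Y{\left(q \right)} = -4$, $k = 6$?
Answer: $-54 + 6 \sqrt{7} + \sqrt{15} \left(-2 + 3 i\right) \approx -45.871 + 11.619 i$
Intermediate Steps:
$m = -4$
$a = -54 + 6 \sqrt{7}$ ($a = -54 + 6 \sqrt{-12 + 19} = -54 + 6 \sqrt{7} \approx -38.125$)
$J = -4$
$h{\left(Q \right)} = -2 + 3 i$ ($h{\left(Q \right)} = -2 + \sqrt{-4 - 5} = -2 + \sqrt{-9} = -2 + 3 i$)
$a + h{\left(4 \right)} \sqrt{2 + 13} = \left(-54 + 6 \sqrt{7}\right) + \left(-2 + 3 i\right) \sqrt{2 + 13} = \left(-54 + 6 \sqrt{7}\right) + \left(-2 + 3 i\right) \sqrt{15} = \left(-54 + 6 \sqrt{7}\right) + \sqrt{15} \left(-2 + 3 i\right) = -54 + 6 \sqrt{7} + \sqrt{15} \left(-2 + 3 i\right)$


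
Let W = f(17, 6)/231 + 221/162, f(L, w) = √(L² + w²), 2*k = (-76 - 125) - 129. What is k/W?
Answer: -2694196890/22202353 + 555716700*√13/288630589 ≈ -114.41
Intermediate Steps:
k = -165 (k = ((-76 - 125) - 129)/2 = (-201 - 129)/2 = (½)*(-330) = -165)
W = 221/162 + 5*√13/231 (W = √(17² + 6²)/231 + 221/162 = √(289 + 36)*(1/231) + 221*(1/162) = √325*(1/231) + 221/162 = (5*√13)*(1/231) + 221/162 = 5*√13/231 + 221/162 = 221/162 + 5*√13/231 ≈ 1.4422)
k/W = -165/(221/162 + 5*√13/231)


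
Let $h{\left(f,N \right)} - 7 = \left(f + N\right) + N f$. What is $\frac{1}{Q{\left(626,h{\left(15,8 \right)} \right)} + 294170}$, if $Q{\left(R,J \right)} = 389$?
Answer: $\frac{1}{294559} \approx 3.3949 \cdot 10^{-6}$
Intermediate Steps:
$h{\left(f,N \right)} = 7 + N + f + N f$ ($h{\left(f,N \right)} = 7 + \left(\left(f + N\right) + N f\right) = 7 + \left(\left(N + f\right) + N f\right) = 7 + \left(N + f + N f\right) = 7 + N + f + N f$)
$\frac{1}{Q{\left(626,h{\left(15,8 \right)} \right)} + 294170} = \frac{1}{389 + 294170} = \frac{1}{294559}$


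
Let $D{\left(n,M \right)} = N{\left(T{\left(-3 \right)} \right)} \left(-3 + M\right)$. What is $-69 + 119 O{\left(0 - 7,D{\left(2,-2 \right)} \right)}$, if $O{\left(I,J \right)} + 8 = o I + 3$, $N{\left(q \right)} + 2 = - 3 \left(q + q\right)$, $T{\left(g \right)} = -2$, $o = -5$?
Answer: $3501$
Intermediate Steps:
$N{\left(q \right)} = -2 - 6 q$ ($N{\left(q \right)} = -2 - 3 \left(q + q\right) = -2 - 3 \cdot 2 q = -2 - 6 q$)
$D{\left(n,M \right)} = -30 + 10 M$ ($D{\left(n,M \right)} = \left(-2 - -12\right) \left(-3 + M\right) = \left(-2 + 12\right) \left(-3 + M\right) = 10 \left(-3 + M\right) = -30 + 10 M$)
$O{\left(I,J \right)} = -5 - 5 I$ ($O{\left(I,J \right)} = -8 - \left(-3 + 5 I\right) = -5 - 5 I$)
$-69 + 119 O{\left(0 - 7,D{\left(2,-2 \right)} \right)} = -69 + 119 \left(-5 - 5 \left(0 - 7\right)\right) = -69 + 119 \left(-5 - -35\right) = -69 + 119 \left(-5 + 35\right) = -69 + 119 \cdot 30 = -69 + 3570 = 3501$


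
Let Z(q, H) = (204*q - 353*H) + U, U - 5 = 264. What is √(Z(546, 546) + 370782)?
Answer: √289697 ≈ 538.24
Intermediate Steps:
U = 269 (U = 5 + 264 = 269)
Z(q, H) = 269 - 353*H + 204*q (Z(q, H) = (204*q - 353*H) + 269 = (-353*H + 204*q) + 269 = 269 - 353*H + 204*q)
√(Z(546, 546) + 370782) = √((269 - 353*546 + 204*546) + 370782) = √((269 - 192738 + 111384) + 370782) = √(-81085 + 370782) = √289697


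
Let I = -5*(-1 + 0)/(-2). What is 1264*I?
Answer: -3160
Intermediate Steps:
I = -5/2 (I = -5*(-1)*(-½) = 5*(-½) = -5/2 ≈ -2.5000)
1264*I = 1264*(-5/2) = -3160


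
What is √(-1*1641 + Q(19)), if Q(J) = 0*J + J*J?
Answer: 16*I*√5 ≈ 35.777*I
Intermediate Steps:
Q(J) = J² (Q(J) = 0 + J² = J²)
√(-1*1641 + Q(19)) = √(-1*1641 + 19²) = √(-1641 + 361) = √(-1280) = 16*I*√5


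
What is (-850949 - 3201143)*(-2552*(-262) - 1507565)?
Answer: 3399466114572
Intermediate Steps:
(-850949 - 3201143)*(-2552*(-262) - 1507565) = -4052092*(668624 - 1507565) = -4052092*(-838941) = 3399466114572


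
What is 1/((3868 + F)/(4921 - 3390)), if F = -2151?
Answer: 1531/1717 ≈ 0.89167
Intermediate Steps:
1/((3868 + F)/(4921 - 3390)) = 1/((3868 - 2151)/(4921 - 3390)) = 1/(1717/1531) = 1531/1717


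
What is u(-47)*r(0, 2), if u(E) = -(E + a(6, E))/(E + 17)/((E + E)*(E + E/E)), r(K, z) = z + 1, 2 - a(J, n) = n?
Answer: 1/21620 ≈ 4.6253e-5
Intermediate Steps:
a(J, n) = 2 - n
r(K, z) = 1 + z
u(E) = -1/(E*(1 + E)*(17 + E)) (u(E) = -(E + (2 - E))/(E + 17)/((E + E)*(E + E/E)) = -2/(17 + E)/((2*E)*(E + 1)) = -2/(17 + E)/((2*E)*(1 + E)) = -2/(17 + E)/(2*E*(1 + E)) = -2/(17 + E)*1/(2*E*(1 + E)) = -1/(E*(1 + E)*(17 + E)))
u(-47)*r(0, 2) = (-1/(-47*(17 + (-47)² + 18*(-47))))*(1 + 2) = -1*(-1/47)/(17 + 2209 - 846)*3 = -1*(-1/47)/1380*3 = -1*(-1/47)*1/1380*3 = (1/64860)*3 = 1/21620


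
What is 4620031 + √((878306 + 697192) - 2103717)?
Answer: 4620031 + 3*I*√58691 ≈ 4.62e+6 + 726.79*I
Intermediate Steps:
4620031 + √((878306 + 697192) - 2103717) = 4620031 + √(1575498 - 2103717) = 4620031 + √(-528219) = 4620031 + 3*I*√58691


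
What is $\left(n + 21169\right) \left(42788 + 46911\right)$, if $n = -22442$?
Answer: $-114186827$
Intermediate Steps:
$\left(n + 21169\right) \left(42788 + 46911\right) = \left(-22442 + 21169\right) \left(42788 + 46911\right) = \left(-1273\right) 89699 = -114186827$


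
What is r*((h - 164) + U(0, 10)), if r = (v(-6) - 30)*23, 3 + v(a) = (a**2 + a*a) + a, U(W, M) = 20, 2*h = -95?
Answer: -290697/2 ≈ -1.4535e+5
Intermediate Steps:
h = -95/2 (h = (1/2)*(-95) = -95/2 ≈ -47.500)
v(a) = -3 + a + 2*a**2 (v(a) = -3 + ((a**2 + a*a) + a) = -3 + ((a**2 + a**2) + a) = -3 + (2*a**2 + a) = -3 + (a + 2*a**2) = -3 + a + 2*a**2)
r = 759 (r = ((-3 - 6 + 2*(-6)**2) - 30)*23 = ((-3 - 6 + 2*36) - 30)*23 = ((-3 - 6 + 72) - 30)*23 = (63 - 30)*23 = 33*23 = 759)
r*((h - 164) + U(0, 10)) = 759*((-95/2 - 164) + 20) = 759*(-423/2 + 20) = 759*(-383/2) = -290697/2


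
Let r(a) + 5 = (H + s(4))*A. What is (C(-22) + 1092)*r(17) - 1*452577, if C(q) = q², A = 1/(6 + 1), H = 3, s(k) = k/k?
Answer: -3216895/7 ≈ -4.5956e+5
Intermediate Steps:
s(k) = 1
A = ⅐ (A = 1/7 = ⅐ ≈ 0.14286)
r(a) = -31/7 (r(a) = -5 + (3 + 1)*(⅐) = -5 + 4*(⅐) = -5 + 4/7 = -31/7)
(C(-22) + 1092)*r(17) - 1*452577 = ((-22)² + 1092)*(-31/7) - 1*452577 = (484 + 1092)*(-31/7) - 452577 = 1576*(-31/7) - 452577 = -48856/7 - 452577 = -3216895/7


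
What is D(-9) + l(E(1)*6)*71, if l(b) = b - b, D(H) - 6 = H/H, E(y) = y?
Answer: 7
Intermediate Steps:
D(H) = 7 (D(H) = 6 + H/H = 6 + 1 = 7)
l(b) = 0
D(-9) + l(E(1)*6)*71 = 7 + 0*71 = 7 + 0 = 7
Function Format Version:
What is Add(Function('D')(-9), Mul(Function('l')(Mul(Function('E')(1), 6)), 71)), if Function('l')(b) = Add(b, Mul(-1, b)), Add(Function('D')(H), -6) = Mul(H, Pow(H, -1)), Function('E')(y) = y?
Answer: 7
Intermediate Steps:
Function('D')(H) = 7 (Function('D')(H) = Add(6, Mul(H, Pow(H, -1))) = Add(6, 1) = 7)
Function('l')(b) = 0
Add(Function('D')(-9), Mul(Function('l')(Mul(Function('E')(1), 6)), 71)) = Add(7, Mul(0, 71)) = Add(7, 0) = 7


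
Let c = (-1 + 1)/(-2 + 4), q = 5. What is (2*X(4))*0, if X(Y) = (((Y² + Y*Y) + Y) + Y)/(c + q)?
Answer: 0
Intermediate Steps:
c = 0 (c = 0/2 = 0*(½) = 0)
X(Y) = 2*Y/5 + 2*Y²/5 (X(Y) = (((Y² + Y*Y) + Y) + Y)/(0 + 5) = (((Y² + Y²) + Y) + Y)/5 = ((2*Y² + Y) + Y)*(⅕) = ((Y + 2*Y²) + Y)*(⅕) = (2*Y + 2*Y²)*(⅕) = 2*Y/5 + 2*Y²/5)
(2*X(4))*0 = (2*((⅖)*4*(1 + 4)))*0 = (2*((⅖)*4*5))*0 = (2*8)*0 = 16*0 = 0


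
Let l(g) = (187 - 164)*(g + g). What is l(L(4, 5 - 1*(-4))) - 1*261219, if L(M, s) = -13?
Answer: -261817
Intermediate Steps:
l(g) = 46*g (l(g) = 23*(2*g) = 46*g)
l(L(4, 5 - 1*(-4))) - 1*261219 = 46*(-13) - 1*261219 = -598 - 261219 = -261817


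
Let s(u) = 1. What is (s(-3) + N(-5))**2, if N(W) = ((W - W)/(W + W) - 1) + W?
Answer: 25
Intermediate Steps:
N(W) = -1 + W (N(W) = (0/((2*W)) - 1) + W = (0*(1/(2*W)) - 1) + W = (0 - 1) + W = -1 + W)
(s(-3) + N(-5))**2 = (1 + (-1 - 5))**2 = (1 - 6)**2 = (-5)**2 = 25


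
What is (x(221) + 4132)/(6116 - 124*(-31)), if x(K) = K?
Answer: 1451/3320 ≈ 0.43705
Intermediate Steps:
(x(221) + 4132)/(6116 - 124*(-31)) = (221 + 4132)/(6116 - 124*(-31)) = 4353/(6116 + 3844) = 4353/9960 = 4353*(1/9960) = 1451/3320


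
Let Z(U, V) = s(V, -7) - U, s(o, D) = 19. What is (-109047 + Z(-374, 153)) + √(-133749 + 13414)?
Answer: -108654 + I*√120335 ≈ -1.0865e+5 + 346.89*I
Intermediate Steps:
Z(U, V) = 19 - U
(-109047 + Z(-374, 153)) + √(-133749 + 13414) = (-109047 + (19 - 1*(-374))) + √(-133749 + 13414) = (-109047 + (19 + 374)) + √(-120335) = (-109047 + 393) + I*√120335 = -108654 + I*√120335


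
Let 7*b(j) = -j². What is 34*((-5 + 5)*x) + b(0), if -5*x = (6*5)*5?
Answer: 0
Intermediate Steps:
b(j) = -j²/7 (b(j) = (-j²)/7 = -j²/7)
x = -30 (x = -6*5*5/5 = -6*5 = -⅕*150 = -30)
34*((-5 + 5)*x) + b(0) = 34*((-5 + 5)*(-30)) - ⅐*0² = 34*(0*(-30)) - ⅐*0 = 34*0 + 0 = 0 + 0 = 0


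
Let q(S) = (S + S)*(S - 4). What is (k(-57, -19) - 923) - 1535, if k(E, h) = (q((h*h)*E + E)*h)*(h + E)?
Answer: 1229838890438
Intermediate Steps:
q(S) = 2*S*(-4 + S) (q(S) = (2*S)*(-4 + S) = 2*S*(-4 + S))
k(E, h) = 2*h*(E + h)*(E + E*h**2)*(-4 + E + E*h**2) (k(E, h) = ((2*((h*h)*E + E)*(-4 + ((h*h)*E + E)))*h)*(h + E) = ((2*(h**2*E + E)*(-4 + (h**2*E + E)))*h)*(E + h) = ((2*(E*h**2 + E)*(-4 + (E*h**2 + E)))*h)*(E + h) = ((2*(E + E*h**2)*(-4 + (E + E*h**2)))*h)*(E + h) = ((2*(E + E*h**2)*(-4 + E + E*h**2))*h)*(E + h) = (2*h*(E + E*h**2)*(-4 + E + E*h**2))*(E + h) = 2*h*(E + h)*(E + E*h**2)*(-4 + E + E*h**2))
(k(-57, -19) - 923) - 1535 = (2*(-57)*(-19)*(1 + (-19)**2)*(-4 - 57*(1 + (-19)**2))*(-57 - 19) - 923) - 1535 = (2*(-57)*(-19)*(1 + 361)*(-4 - 57*(1 + 361))*(-76) - 923) - 1535 = (2*(-57)*(-19)*362*(-4 - 57*362)*(-76) - 923) - 1535 = (2*(-57)*(-19)*362*(-4 - 20634)*(-76) - 923) - 1535 = (2*(-57)*(-19)*362*(-20638)*(-76) - 923) - 1535 = (1229838892896 - 923) - 1535 = 1229838891973 - 1535 = 1229838890438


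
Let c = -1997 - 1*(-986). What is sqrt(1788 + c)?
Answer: sqrt(777) ≈ 27.875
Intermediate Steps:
c = -1011 (c = -1997 + 986 = -1011)
sqrt(1788 + c) = sqrt(1788 - 1011) = sqrt(777)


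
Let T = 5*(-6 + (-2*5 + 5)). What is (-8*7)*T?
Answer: 3080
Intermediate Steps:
T = -55 (T = 5*(-6 + (-10 + 5)) = 5*(-6 - 5) = 5*(-11) = -55)
(-8*7)*T = -8*7*(-55) = -56*(-55) = 3080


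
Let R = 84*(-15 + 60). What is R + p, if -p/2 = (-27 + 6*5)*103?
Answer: 3162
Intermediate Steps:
R = 3780 (R = 84*45 = 3780)
p = -618 (p = -2*(-27 + 6*5)*103 = -2*(-27 + 30)*103 = -6*103 = -2*309 = -618)
R + p = 3780 - 618 = 3162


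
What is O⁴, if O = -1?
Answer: 1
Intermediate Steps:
O⁴ = (-1)⁴ = 1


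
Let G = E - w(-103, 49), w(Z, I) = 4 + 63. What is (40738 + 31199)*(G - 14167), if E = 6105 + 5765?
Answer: -170059068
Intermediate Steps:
w(Z, I) = 67
E = 11870
G = 11803 (G = 11870 - 1*67 = 11870 - 67 = 11803)
(40738 + 31199)*(G - 14167) = (40738 + 31199)*(11803 - 14167) = 71937*(-2364) = -170059068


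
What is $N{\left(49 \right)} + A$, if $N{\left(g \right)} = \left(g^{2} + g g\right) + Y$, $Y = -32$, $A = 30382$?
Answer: $35152$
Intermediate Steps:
$N{\left(g \right)} = -32 + 2 g^{2}$ ($N{\left(g \right)} = \left(g^{2} + g g\right) - 32 = \left(g^{2} + g^{2}\right) - 32 = 2 g^{2} - 32 = -32 + 2 g^{2}$)
$N{\left(49 \right)} + A = \left(-32 + 2 \cdot 49^{2}\right) + 30382 = \left(-32 + 2 \cdot 2401\right) + 30382 = \left(-32 + 4802\right) + 30382 = 4770 + 30382 = 35152$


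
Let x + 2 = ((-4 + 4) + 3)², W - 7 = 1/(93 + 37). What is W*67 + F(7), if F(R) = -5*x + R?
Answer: 57397/130 ≈ 441.52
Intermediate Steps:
W = 911/130 (W = 7 + 1/(93 + 37) = 7 + 1/130 = 911/130 ≈ 7.0077)
x = 7 (x = -2 + ((-4 + 4) + 3)² = -2 + (0 + 3)² = -2 + 3² = -2 + 9 = 7)
F(R) = -35 + R (F(R) = -5*7 + R = -35 + R)
W*67 + F(7) = (911/130)*67 + (-35 + 7) = 61037/130 - 28 = 57397/130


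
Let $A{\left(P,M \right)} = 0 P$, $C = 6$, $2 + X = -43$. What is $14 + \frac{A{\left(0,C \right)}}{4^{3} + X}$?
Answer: $14$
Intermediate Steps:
$X = -45$ ($X = -2 - 43 = -45$)
$A{\left(P,M \right)} = 0$
$14 + \frac{A{\left(0,C \right)}}{4^{3} + X} = 14 + \frac{0}{4^{3} - 45} = 14 + \frac{0}{64 - 45} = 14 + \frac{0}{19} = 14 + 0 \cdot \frac{1}{19} = 14 + 0 = 14$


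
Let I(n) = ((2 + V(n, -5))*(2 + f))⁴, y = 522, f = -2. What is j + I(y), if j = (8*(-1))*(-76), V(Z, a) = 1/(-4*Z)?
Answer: 608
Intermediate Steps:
V(Z, a) = -1/(4*Z)
j = 608 (j = -8*(-76) = 608)
I(n) = 0 (I(n) = ((2 - 1/(4*n))*(2 - 2))⁴ = ((2 - 1/(4*n))*0)⁴ = 0⁴ = 0)
j + I(y) = 608 + 0 = 608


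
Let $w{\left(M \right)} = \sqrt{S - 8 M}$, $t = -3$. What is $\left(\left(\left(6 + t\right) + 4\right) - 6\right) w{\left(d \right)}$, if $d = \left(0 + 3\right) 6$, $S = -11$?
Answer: $i \sqrt{155} \approx 12.45 i$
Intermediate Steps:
$d = 18$ ($d = 3 \cdot 6 = 18$)
$w{\left(M \right)} = \sqrt{-11 - 8 M}$
$\left(\left(\left(6 + t\right) + 4\right) - 6\right) w{\left(d \right)} = \left(\left(\left(6 - 3\right) + 4\right) - 6\right) \sqrt{-11 - 144} = \left(\left(3 + 4\right) - 6\right) \sqrt{-11 - 144} = \left(7 - 6\right) \sqrt{-155} = 1 i \sqrt{155} = i \sqrt{155}$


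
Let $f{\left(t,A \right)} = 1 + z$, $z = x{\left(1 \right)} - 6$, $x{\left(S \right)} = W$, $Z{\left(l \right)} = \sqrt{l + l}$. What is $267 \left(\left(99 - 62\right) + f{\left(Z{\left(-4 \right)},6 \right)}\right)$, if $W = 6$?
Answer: $10146$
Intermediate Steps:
$Z{\left(l \right)} = \sqrt{2} \sqrt{l}$ ($Z{\left(l \right)} = \sqrt{2 l} = \sqrt{2} \sqrt{l}$)
$x{\left(S \right)} = 6$
$z = 0$ ($z = 6 - 6 = 0$)
$f{\left(t,A \right)} = 1$ ($f{\left(t,A \right)} = 1 + 0 = 1$)
$267 \left(\left(99 - 62\right) + f{\left(Z{\left(-4 \right)},6 \right)}\right) = 267 \left(\left(99 - 62\right) + 1\right) = 267 \left(37 + 1\right) = 267 \cdot 38 = 10146$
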